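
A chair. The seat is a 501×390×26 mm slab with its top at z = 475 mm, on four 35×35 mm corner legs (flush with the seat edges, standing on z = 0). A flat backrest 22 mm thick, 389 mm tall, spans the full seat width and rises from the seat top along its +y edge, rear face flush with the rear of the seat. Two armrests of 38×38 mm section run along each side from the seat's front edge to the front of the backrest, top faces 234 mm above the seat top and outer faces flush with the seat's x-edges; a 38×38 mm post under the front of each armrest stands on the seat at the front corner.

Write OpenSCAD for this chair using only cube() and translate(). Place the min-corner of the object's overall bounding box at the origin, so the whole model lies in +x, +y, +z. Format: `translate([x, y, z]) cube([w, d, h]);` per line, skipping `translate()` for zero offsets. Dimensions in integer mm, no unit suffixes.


translate([0, 0, 449]) cube([501, 390, 26]);
cube([35, 35, 449]);
translate([466, 0, 0]) cube([35, 35, 449]);
translate([0, 355, 0]) cube([35, 35, 449]);
translate([466, 355, 0]) cube([35, 35, 449]);
translate([0, 368, 475]) cube([501, 22, 389]);
translate([0, 0, 671]) cube([38, 368, 38]);
translate([463, 0, 671]) cube([38, 368, 38]);
translate([0, 0, 475]) cube([38, 38, 196]);
translate([463, 0, 475]) cube([38, 38, 196]);


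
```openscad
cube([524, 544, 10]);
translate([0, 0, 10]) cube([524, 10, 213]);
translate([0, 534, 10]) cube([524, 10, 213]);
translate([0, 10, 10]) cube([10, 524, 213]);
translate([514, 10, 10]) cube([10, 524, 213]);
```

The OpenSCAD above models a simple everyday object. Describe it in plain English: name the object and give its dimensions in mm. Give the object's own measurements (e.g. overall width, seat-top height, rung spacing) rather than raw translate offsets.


An open-topped rectangular box: outside dimensions 524×544×223 mm, with a uniform wall and base thickness of 10 mm. The base is a full 524×544 slab on the floor; four walls sit on top of the base. The front and back walls (the −y and +y sides) span the full width; the two side walls fit between them.


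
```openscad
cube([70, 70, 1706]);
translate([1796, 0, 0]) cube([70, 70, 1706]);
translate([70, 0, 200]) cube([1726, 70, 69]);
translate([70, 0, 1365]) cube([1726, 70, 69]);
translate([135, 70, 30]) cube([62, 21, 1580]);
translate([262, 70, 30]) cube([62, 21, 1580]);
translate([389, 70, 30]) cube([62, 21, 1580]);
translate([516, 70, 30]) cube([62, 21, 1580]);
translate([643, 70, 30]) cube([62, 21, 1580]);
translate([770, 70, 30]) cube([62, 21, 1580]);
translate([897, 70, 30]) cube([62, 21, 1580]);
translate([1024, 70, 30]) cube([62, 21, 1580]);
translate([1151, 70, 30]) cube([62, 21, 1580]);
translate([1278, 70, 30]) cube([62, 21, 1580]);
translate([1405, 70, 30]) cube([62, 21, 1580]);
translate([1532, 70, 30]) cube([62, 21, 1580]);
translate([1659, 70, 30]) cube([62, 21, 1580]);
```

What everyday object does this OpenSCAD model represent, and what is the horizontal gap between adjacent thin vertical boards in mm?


A fence section. The picket gap is 65 mm.

Two posts, two rails, 13 pickets — a fence section. Span 1726 mm holds 13 pickets of 62 mm with 14 equal gaps: ⌊(1726 − 13·62) / 14⌋ = 65 mm.


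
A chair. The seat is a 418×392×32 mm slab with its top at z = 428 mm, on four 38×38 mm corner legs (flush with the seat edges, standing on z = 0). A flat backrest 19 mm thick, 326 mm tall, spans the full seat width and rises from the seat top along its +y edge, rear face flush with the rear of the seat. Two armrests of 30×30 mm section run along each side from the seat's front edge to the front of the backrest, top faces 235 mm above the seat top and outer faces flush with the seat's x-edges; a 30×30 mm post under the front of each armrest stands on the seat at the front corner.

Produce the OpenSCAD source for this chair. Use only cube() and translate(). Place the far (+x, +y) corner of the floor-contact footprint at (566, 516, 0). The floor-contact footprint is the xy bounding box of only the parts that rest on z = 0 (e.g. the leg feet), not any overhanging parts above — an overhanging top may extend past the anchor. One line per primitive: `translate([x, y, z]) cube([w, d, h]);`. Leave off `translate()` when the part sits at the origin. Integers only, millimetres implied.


translate([148, 124, 396]) cube([418, 392, 32]);
translate([148, 124, 0]) cube([38, 38, 396]);
translate([528, 124, 0]) cube([38, 38, 396]);
translate([148, 478, 0]) cube([38, 38, 396]);
translate([528, 478, 0]) cube([38, 38, 396]);
translate([148, 497, 428]) cube([418, 19, 326]);
translate([148, 124, 633]) cube([30, 373, 30]);
translate([536, 124, 633]) cube([30, 373, 30]);
translate([148, 124, 428]) cube([30, 30, 205]);
translate([536, 124, 428]) cube([30, 30, 205]);


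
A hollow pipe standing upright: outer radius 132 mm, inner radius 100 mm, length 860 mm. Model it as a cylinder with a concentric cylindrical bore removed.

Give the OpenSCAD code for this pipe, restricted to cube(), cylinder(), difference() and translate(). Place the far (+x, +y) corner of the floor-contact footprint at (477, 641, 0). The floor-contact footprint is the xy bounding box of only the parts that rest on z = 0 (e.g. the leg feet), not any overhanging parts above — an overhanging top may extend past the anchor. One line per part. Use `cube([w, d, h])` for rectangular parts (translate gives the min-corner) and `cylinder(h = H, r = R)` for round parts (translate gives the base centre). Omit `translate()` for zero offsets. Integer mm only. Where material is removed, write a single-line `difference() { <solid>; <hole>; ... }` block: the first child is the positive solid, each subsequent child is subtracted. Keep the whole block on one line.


difference() { translate([345, 509, 0]) cylinder(h = 860, r = 132); translate([345, 509, 0]) cylinder(h = 860, r = 100); }


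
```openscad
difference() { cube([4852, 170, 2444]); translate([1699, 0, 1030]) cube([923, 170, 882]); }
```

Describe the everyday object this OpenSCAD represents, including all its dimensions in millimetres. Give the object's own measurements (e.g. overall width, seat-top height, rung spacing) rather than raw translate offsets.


A wall 4852 mm long (x), 170 mm thick (y), 2444 mm tall, with a rectangular window opening cut through it. The opening is 923 mm wide and 882 mm tall; its sill is at z = 1030 mm and its near (−x) edge is 1699 mm from the wall's −x end. The opening passes through the full wall thickness.


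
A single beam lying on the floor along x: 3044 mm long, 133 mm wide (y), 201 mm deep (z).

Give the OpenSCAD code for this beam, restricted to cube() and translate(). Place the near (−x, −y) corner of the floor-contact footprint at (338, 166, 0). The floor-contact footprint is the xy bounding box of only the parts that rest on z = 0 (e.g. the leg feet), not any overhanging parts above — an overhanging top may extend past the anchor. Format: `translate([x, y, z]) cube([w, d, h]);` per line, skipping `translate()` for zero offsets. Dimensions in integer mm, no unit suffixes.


translate([338, 166, 0]) cube([3044, 133, 201]);


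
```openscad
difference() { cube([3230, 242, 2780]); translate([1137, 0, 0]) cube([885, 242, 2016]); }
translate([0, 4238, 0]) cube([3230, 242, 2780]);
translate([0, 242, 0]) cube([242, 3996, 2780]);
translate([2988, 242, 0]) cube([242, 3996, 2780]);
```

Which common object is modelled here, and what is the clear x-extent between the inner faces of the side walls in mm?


A single room. The interior width is 2746 mm.

Four walls enclosing a rectangle with a door in the front wall — a room. Outside width 3230 minus two 242 mm walls gives 2746 mm.


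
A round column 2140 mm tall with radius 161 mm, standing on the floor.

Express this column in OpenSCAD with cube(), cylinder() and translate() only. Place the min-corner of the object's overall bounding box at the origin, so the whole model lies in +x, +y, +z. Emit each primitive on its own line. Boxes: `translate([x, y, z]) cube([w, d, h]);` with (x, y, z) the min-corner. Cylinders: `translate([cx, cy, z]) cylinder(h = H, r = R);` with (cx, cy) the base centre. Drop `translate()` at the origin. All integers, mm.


translate([161, 161, 0]) cylinder(h = 2140, r = 161);


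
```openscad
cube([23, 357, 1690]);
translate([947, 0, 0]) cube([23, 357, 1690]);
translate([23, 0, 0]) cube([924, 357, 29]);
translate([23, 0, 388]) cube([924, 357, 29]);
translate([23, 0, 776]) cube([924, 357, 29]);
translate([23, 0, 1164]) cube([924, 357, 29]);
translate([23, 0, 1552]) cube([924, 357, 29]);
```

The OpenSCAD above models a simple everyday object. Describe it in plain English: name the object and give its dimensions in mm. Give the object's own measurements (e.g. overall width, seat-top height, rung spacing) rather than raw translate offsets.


An open bookshelf. Two side panels, each 23 mm thick, 357 mm deep and 1690 mm tall, stand 970 mm apart (outside-to-outside). Between them sit 5 shelves, each 29 mm thick and 357 mm deep, spanning the full gap between the sides. The bottom shelf rests on the floor (its underside at z = 0) and the clear gap between one shelf's top and the next shelf's underside is 359 mm.


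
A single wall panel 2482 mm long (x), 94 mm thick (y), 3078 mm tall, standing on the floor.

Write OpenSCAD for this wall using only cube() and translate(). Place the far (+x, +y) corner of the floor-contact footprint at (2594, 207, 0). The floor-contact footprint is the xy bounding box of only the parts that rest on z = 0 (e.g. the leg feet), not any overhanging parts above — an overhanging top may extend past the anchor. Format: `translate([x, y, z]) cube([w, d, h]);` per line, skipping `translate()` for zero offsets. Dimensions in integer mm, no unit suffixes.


translate([112, 113, 0]) cube([2482, 94, 3078]);


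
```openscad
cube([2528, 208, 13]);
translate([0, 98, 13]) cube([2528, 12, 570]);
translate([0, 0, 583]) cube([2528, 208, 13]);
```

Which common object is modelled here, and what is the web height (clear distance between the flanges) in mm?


An I-beam. The web height is 570 mm.

Two wide flanges with a thin centred web — an I-beam. Overall 596 mm minus two 13 mm flanges gives a web of 596 − 2·13 = 570 mm.


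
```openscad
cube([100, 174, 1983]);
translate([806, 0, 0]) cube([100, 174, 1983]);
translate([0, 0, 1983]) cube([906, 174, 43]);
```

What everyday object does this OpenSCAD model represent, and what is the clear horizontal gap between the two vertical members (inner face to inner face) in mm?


A door frame. The clear opening width is 706 mm.

Two 1983 mm tall posts with a header on top — a door frame. The left jamb is 100 mm wide at x = 0; the right jamb starts at x = 806. The clear opening is 806 − 100 = 706 mm.


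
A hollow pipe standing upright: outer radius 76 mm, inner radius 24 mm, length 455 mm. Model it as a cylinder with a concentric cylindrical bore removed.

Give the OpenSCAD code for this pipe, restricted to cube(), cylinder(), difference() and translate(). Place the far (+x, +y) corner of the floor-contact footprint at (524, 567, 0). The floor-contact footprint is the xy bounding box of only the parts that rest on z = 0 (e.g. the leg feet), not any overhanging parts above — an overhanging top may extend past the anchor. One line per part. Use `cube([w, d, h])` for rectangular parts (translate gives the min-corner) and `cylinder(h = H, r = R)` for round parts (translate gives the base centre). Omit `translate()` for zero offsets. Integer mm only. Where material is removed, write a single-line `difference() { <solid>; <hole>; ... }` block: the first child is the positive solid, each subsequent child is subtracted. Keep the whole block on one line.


difference() { translate([448, 491, 0]) cylinder(h = 455, r = 76); translate([448, 491, 0]) cylinder(h = 455, r = 24); }


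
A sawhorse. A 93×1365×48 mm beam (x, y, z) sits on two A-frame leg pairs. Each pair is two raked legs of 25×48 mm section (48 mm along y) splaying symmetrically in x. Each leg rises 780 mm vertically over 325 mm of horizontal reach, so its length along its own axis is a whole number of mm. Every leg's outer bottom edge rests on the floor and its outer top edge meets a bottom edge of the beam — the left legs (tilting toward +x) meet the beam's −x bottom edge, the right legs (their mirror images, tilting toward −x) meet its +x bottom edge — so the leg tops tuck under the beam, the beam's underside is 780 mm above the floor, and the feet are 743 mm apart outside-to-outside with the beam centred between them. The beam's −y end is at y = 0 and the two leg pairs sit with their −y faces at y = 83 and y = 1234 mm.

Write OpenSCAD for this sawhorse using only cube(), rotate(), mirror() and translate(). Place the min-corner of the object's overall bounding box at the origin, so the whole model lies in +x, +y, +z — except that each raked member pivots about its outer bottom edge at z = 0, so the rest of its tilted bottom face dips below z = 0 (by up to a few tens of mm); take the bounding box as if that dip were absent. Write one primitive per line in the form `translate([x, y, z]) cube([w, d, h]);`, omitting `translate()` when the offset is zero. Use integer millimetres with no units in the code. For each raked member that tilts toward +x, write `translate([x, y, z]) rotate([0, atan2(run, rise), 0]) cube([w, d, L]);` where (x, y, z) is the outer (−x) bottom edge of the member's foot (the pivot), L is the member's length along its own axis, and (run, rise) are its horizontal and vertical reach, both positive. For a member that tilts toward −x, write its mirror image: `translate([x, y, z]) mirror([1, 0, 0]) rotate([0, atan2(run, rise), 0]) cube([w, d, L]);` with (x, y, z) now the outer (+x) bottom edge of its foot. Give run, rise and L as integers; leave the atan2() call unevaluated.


translate([325, 0, 780]) cube([93, 1365, 48]);
translate([0, 83, 0]) rotate([0, atan2(325, 780), 0]) cube([25, 48, 845]);
translate([743, 83, 0]) mirror([1, 0, 0]) rotate([0, atan2(325, 780), 0]) cube([25, 48, 845]);
translate([0, 1234, 0]) rotate([0, atan2(325, 780), 0]) cube([25, 48, 845]);
translate([743, 1234, 0]) mirror([1, 0, 0]) rotate([0, atan2(325, 780), 0]) cube([25, 48, 845]);


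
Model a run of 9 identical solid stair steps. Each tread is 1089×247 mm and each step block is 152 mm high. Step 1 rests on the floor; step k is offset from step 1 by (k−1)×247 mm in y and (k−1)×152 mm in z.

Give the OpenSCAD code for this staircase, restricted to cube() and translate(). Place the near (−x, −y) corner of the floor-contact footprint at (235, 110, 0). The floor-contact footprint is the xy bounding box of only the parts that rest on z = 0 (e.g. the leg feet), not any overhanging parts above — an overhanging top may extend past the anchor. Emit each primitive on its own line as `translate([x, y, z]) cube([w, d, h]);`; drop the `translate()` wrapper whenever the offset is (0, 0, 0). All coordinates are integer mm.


translate([235, 110, 0]) cube([1089, 247, 152]);
translate([235, 357, 152]) cube([1089, 247, 152]);
translate([235, 604, 304]) cube([1089, 247, 152]);
translate([235, 851, 456]) cube([1089, 247, 152]);
translate([235, 1098, 608]) cube([1089, 247, 152]);
translate([235, 1345, 760]) cube([1089, 247, 152]);
translate([235, 1592, 912]) cube([1089, 247, 152]);
translate([235, 1839, 1064]) cube([1089, 247, 152]);
translate([235, 2086, 1216]) cube([1089, 247, 152]);


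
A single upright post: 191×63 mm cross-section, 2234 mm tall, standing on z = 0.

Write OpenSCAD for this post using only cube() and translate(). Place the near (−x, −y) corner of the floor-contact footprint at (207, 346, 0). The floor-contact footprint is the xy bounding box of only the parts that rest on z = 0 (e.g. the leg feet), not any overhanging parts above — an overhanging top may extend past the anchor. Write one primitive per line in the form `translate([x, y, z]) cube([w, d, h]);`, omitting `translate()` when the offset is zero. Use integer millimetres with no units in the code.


translate([207, 346, 0]) cube([191, 63, 2234]);


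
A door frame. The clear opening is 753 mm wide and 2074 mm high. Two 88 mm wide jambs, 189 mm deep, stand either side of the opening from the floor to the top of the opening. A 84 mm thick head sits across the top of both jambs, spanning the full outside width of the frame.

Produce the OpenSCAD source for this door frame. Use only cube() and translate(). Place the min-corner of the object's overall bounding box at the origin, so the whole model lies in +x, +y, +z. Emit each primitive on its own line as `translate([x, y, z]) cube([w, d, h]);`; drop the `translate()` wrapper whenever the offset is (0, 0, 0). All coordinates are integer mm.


cube([88, 189, 2074]);
translate([841, 0, 0]) cube([88, 189, 2074]);
translate([0, 0, 2074]) cube([929, 189, 84]);


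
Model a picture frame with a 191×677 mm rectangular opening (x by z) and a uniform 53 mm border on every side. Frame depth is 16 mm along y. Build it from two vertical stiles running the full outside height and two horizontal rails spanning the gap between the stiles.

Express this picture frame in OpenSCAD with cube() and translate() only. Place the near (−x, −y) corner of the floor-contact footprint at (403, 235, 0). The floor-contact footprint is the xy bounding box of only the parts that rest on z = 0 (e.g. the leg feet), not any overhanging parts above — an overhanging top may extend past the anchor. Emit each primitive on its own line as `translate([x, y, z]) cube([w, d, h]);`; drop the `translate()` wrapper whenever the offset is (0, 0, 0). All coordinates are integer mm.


translate([403, 235, 0]) cube([53, 16, 783]);
translate([647, 235, 0]) cube([53, 16, 783]);
translate([456, 235, 0]) cube([191, 16, 53]);
translate([456, 235, 730]) cube([191, 16, 53]);


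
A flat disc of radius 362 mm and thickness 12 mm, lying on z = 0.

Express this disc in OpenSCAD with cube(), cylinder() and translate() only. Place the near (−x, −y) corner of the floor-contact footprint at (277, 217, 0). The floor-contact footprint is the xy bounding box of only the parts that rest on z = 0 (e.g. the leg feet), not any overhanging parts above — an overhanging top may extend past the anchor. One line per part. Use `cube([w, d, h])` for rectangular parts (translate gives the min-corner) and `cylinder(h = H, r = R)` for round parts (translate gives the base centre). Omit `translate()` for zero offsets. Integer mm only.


translate([639, 579, 0]) cylinder(h = 12, r = 362);


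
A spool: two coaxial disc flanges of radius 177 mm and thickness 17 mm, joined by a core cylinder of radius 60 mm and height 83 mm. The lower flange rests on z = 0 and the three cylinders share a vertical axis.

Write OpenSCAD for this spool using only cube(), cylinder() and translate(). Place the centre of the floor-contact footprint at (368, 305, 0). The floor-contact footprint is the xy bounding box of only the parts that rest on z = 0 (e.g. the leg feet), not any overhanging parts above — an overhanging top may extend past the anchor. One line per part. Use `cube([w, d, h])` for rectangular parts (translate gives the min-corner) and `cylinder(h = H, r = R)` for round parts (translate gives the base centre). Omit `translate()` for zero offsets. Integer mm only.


translate([368, 305, 0]) cylinder(h = 17, r = 177);
translate([368, 305, 17]) cylinder(h = 83, r = 60);
translate([368, 305, 100]) cylinder(h = 17, r = 177);


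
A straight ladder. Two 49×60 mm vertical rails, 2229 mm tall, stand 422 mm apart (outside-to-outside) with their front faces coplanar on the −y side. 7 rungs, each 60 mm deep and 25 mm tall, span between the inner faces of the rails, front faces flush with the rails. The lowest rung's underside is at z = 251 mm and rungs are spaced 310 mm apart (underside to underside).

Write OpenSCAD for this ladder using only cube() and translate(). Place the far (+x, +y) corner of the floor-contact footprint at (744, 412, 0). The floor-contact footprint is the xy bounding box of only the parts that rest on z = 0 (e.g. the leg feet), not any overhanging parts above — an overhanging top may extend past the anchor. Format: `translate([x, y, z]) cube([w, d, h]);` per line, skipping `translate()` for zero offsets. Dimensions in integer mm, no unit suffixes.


translate([322, 352, 0]) cube([49, 60, 2229]);
translate([695, 352, 0]) cube([49, 60, 2229]);
translate([371, 352, 251]) cube([324, 60, 25]);
translate([371, 352, 561]) cube([324, 60, 25]);
translate([371, 352, 871]) cube([324, 60, 25]);
translate([371, 352, 1181]) cube([324, 60, 25]);
translate([371, 352, 1491]) cube([324, 60, 25]);
translate([371, 352, 1801]) cube([324, 60, 25]);
translate([371, 352, 2111]) cube([324, 60, 25]);


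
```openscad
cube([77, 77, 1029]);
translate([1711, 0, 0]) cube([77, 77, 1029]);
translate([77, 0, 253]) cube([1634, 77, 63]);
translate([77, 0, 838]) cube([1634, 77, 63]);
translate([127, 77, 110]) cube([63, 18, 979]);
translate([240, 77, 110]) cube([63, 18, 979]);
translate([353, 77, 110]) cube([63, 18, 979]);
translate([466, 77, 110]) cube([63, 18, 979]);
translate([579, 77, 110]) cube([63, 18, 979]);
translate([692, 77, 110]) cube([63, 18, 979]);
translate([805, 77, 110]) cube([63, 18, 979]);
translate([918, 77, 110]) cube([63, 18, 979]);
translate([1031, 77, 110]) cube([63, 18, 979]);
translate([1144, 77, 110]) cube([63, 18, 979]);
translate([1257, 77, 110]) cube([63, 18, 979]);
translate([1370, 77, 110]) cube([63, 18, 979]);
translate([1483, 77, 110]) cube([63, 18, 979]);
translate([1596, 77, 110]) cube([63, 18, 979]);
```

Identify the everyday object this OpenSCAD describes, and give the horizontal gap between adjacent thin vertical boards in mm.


A fence section. The picket gap is 50 mm.

Two posts, two rails, 14 pickets — a fence section. Span 1634 mm holds 14 pickets of 63 mm with 15 equal gaps: ⌊(1634 − 14·63) / 15⌋ = 50 mm.


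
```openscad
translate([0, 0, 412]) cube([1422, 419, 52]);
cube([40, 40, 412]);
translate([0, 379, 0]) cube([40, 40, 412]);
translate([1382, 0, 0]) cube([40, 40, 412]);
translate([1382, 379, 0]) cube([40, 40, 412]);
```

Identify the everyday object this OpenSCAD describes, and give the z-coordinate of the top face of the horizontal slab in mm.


A bench. The seat-top height is 464 mm.

A long slab on four corner posts — a bench. The slab sits at z = 412 with thickness 52, so the top is 412 + 52 = 464 mm.


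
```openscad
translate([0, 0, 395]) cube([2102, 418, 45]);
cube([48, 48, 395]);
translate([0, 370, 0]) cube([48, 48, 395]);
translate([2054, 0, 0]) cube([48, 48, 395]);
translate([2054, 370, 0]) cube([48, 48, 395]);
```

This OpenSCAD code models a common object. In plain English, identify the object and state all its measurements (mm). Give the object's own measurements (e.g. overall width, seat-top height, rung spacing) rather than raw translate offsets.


A bench: a 2102×418 mm seat slab, 45 mm thick, top at z = 440 mm, on four 48×48 mm square legs flush with the seat corners and standing on z = 0.


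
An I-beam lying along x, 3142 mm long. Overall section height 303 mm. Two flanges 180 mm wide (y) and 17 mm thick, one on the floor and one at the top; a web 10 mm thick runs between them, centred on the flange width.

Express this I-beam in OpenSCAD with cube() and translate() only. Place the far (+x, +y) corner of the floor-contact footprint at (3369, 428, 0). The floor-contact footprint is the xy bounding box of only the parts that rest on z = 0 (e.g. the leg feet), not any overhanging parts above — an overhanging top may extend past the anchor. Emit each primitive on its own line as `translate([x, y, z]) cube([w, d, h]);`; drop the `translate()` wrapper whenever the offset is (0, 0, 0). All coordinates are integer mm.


translate([227, 248, 0]) cube([3142, 180, 17]);
translate([227, 333, 17]) cube([3142, 10, 269]);
translate([227, 248, 286]) cube([3142, 180, 17]);


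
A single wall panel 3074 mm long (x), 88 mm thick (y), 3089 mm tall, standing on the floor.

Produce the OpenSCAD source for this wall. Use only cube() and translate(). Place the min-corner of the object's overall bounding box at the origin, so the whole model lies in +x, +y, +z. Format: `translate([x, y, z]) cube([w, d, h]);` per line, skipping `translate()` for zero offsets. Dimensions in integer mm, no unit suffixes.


cube([3074, 88, 3089]);


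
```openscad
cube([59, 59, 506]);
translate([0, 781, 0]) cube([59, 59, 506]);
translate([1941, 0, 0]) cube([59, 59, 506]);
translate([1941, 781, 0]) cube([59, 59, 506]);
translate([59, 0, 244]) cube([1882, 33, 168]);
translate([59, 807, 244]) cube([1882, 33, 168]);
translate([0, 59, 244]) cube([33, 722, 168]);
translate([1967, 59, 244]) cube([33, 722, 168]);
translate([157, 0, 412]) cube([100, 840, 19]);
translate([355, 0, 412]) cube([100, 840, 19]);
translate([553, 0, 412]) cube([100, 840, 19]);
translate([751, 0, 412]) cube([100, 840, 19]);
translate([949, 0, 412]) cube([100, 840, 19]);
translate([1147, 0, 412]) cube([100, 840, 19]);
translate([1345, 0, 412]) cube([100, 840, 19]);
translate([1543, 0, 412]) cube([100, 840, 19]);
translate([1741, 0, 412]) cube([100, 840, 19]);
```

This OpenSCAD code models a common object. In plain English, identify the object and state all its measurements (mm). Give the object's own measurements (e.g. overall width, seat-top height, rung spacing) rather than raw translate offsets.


A bed frame 2000 mm long (x) by 840 mm wide (y). Four 59×59 mm corner posts, 506 mm tall, at the corners of the footprint. Four rails of 33 mm thickness and 168 mm height run between adjacent posts with their undersides at z = 244 mm, their outer faces flush with the outside of the frame (the two x-running rails run between the posts' inner faces; the two y-running rails run between the posts' inner faces). 9 slats, each 100 mm wide (x) and 19 mm thick, lie across the top of the two x-running rails, running the full 840 mm width of the frame in y; along x they sit between the end posts with a 98 mm gap after the −x posts and between neighbouring slats, leaving 100 mm before the +x posts.


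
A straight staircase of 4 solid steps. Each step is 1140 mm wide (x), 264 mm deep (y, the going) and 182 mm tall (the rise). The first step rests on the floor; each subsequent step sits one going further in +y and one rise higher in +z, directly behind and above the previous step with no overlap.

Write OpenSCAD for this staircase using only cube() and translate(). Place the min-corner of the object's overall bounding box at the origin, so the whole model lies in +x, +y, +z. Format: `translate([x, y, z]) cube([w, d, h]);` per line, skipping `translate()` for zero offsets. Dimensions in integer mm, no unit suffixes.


cube([1140, 264, 182]);
translate([0, 264, 182]) cube([1140, 264, 182]);
translate([0, 528, 364]) cube([1140, 264, 182]);
translate([0, 792, 546]) cube([1140, 264, 182]);


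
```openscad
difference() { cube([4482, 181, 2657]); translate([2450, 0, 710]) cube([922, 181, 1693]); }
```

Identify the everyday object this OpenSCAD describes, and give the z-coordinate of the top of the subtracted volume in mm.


A wall with a window opening. The window head height is 2403 mm.

A wall with a rectangular opening subtracted — a window. Sill at z = 710, opening 1693 mm tall, so the head is at 710 + 1693 = 2403 mm.


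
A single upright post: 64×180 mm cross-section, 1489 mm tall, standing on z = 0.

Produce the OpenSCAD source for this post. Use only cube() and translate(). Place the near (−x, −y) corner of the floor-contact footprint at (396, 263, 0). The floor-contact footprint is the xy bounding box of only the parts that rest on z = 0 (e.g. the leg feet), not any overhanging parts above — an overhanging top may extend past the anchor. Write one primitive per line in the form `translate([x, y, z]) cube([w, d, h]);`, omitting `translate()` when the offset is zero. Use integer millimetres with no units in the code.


translate([396, 263, 0]) cube([64, 180, 1489]);


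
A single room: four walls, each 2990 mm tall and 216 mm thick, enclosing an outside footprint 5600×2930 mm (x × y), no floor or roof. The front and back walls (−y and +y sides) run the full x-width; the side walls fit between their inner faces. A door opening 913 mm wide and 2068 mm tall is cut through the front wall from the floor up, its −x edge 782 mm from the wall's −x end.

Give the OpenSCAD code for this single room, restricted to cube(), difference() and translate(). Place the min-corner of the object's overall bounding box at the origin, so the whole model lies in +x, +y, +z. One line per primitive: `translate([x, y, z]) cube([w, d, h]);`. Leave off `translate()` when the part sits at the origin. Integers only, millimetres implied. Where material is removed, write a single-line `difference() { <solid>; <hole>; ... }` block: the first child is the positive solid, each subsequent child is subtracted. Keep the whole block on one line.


difference() { cube([5600, 216, 2990]); translate([782, 0, 0]) cube([913, 216, 2068]); }
translate([0, 2714, 0]) cube([5600, 216, 2990]);
translate([0, 216, 0]) cube([216, 2498, 2990]);
translate([5384, 216, 0]) cube([216, 2498, 2990]);


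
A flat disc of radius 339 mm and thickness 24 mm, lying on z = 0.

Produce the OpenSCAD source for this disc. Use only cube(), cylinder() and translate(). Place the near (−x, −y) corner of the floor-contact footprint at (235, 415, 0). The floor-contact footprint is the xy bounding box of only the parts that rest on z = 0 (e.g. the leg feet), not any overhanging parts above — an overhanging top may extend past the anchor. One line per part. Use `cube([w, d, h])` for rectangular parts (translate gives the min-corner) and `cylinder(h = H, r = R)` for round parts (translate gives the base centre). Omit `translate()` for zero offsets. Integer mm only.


translate([574, 754, 0]) cylinder(h = 24, r = 339);


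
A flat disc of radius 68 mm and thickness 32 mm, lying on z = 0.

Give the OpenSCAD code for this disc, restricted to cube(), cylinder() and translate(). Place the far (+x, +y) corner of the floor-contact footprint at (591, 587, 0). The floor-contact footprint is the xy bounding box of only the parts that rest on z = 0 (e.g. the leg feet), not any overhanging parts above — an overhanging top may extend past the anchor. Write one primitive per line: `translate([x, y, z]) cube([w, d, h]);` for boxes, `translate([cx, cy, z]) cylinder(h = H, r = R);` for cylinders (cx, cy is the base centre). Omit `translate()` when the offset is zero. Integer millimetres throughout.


translate([523, 519, 0]) cylinder(h = 32, r = 68);


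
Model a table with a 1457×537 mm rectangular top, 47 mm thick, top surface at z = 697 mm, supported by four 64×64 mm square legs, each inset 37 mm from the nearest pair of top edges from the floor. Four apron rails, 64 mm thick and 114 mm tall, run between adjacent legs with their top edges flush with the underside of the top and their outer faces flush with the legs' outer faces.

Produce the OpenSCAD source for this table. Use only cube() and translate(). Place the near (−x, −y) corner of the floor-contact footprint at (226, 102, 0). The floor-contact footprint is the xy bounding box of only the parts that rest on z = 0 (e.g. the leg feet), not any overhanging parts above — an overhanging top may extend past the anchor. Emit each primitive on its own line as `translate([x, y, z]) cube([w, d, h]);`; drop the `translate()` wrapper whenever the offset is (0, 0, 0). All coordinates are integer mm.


translate([189, 65, 650]) cube([1457, 537, 47]);
translate([226, 102, 0]) cube([64, 64, 650]);
translate([1545, 102, 0]) cube([64, 64, 650]);
translate([226, 501, 0]) cube([64, 64, 650]);
translate([1545, 501, 0]) cube([64, 64, 650]);
translate([290, 102, 536]) cube([1255, 64, 114]);
translate([290, 501, 536]) cube([1255, 64, 114]);
translate([226, 166, 536]) cube([64, 335, 114]);
translate([1545, 166, 536]) cube([64, 335, 114]);


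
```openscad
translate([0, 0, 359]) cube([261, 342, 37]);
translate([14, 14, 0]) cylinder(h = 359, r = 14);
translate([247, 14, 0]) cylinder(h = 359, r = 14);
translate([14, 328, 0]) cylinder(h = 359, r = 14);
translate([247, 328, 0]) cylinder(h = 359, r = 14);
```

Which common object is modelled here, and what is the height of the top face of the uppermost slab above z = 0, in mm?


A stool. The seat height is 396 mm.

A 261×342×37 slab at z = 359 on four corner cylinders — a stool. The seat top is 359 + 37 = 396 mm.


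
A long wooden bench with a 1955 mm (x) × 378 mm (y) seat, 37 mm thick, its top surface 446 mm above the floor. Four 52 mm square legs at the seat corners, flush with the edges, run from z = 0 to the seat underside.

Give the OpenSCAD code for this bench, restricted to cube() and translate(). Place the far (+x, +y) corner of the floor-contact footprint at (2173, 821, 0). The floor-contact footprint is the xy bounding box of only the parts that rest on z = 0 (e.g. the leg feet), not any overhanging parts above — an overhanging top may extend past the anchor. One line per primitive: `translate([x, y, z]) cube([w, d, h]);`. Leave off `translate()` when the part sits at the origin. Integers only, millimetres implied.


translate([218, 443, 409]) cube([1955, 378, 37]);
translate([218, 443, 0]) cube([52, 52, 409]);
translate([218, 769, 0]) cube([52, 52, 409]);
translate([2121, 443, 0]) cube([52, 52, 409]);
translate([2121, 769, 0]) cube([52, 52, 409]);


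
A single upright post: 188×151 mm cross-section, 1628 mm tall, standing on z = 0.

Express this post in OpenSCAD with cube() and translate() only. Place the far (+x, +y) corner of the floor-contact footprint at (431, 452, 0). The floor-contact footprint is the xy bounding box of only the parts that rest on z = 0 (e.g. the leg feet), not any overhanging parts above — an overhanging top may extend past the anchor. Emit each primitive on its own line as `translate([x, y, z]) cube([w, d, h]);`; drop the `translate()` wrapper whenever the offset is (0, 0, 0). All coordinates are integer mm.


translate([243, 301, 0]) cube([188, 151, 1628]);


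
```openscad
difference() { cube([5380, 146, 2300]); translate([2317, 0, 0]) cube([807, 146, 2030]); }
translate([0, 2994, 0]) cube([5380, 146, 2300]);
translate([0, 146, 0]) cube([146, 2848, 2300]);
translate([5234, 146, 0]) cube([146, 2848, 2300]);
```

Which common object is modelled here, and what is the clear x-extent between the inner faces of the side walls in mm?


A single room. The interior width is 5088 mm.

Four walls enclosing a rectangle with a door in the front wall — a room. Outside width 5380 minus two 146 mm walls gives 5088 mm.


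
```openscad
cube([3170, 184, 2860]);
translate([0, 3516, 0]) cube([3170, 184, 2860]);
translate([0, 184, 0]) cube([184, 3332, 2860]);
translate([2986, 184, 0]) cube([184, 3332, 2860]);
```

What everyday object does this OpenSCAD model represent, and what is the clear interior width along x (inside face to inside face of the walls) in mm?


A house (or room) frame. The interior width is 2802 mm.

Four 2860 mm walls enclosing a rectangle with no floor or roof — a room or house frame. Outside width is 3170 mm and wall thickness is 184 mm, so the interior width is 3170 − 2 × 184 = 2802 mm.


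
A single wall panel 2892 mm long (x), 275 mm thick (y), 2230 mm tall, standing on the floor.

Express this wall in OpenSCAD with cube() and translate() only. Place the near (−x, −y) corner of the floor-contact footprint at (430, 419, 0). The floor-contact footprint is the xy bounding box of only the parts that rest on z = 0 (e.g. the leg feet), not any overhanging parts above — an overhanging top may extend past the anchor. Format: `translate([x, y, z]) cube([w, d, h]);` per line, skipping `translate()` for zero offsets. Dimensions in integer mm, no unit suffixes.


translate([430, 419, 0]) cube([2892, 275, 2230]);


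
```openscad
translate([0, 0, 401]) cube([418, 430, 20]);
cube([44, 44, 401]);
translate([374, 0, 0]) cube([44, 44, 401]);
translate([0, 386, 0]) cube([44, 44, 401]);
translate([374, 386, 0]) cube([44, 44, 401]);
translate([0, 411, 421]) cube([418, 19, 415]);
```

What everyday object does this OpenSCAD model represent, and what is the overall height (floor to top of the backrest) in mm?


A chair. The overall height is 836 mm.

A slab on four corner posts with a tall panel at the back — a chair. The seat slab sits at z = 401 with thickness 20, and the 415 mm backrest starts at the seat top, so the overall height is 401 + 20 + 415 = 836 mm.


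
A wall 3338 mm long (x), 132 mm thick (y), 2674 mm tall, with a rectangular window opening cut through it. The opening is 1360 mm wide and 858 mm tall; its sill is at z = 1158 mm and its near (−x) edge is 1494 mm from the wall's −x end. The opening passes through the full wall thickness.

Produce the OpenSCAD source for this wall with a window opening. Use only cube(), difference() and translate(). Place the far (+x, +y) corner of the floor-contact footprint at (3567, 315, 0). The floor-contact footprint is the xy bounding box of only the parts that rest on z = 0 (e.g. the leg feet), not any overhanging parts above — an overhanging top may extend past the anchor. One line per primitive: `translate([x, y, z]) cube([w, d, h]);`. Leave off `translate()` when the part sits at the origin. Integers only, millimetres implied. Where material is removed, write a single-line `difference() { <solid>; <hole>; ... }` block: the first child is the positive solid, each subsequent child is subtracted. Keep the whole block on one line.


difference() { translate([229, 183, 0]) cube([3338, 132, 2674]); translate([1723, 183, 1158]) cube([1360, 132, 858]); }


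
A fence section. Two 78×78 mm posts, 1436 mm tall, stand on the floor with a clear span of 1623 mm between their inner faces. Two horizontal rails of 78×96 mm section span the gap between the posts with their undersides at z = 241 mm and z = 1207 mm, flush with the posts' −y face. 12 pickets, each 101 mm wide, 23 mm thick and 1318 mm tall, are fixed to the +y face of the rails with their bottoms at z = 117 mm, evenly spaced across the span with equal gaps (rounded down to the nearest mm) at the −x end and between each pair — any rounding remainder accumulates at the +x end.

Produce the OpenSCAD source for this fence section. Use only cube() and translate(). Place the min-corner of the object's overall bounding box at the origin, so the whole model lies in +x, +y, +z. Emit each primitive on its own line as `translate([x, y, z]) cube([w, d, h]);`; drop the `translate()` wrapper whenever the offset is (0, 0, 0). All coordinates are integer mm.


cube([78, 78, 1436]);
translate([1701, 0, 0]) cube([78, 78, 1436]);
translate([78, 0, 241]) cube([1623, 78, 96]);
translate([78, 0, 1207]) cube([1623, 78, 96]);
translate([109, 78, 117]) cube([101, 23, 1318]);
translate([241, 78, 117]) cube([101, 23, 1318]);
translate([373, 78, 117]) cube([101, 23, 1318]);
translate([505, 78, 117]) cube([101, 23, 1318]);
translate([637, 78, 117]) cube([101, 23, 1318]);
translate([769, 78, 117]) cube([101, 23, 1318]);
translate([901, 78, 117]) cube([101, 23, 1318]);
translate([1033, 78, 117]) cube([101, 23, 1318]);
translate([1165, 78, 117]) cube([101, 23, 1318]);
translate([1297, 78, 117]) cube([101, 23, 1318]);
translate([1429, 78, 117]) cube([101, 23, 1318]);
translate([1561, 78, 117]) cube([101, 23, 1318]);


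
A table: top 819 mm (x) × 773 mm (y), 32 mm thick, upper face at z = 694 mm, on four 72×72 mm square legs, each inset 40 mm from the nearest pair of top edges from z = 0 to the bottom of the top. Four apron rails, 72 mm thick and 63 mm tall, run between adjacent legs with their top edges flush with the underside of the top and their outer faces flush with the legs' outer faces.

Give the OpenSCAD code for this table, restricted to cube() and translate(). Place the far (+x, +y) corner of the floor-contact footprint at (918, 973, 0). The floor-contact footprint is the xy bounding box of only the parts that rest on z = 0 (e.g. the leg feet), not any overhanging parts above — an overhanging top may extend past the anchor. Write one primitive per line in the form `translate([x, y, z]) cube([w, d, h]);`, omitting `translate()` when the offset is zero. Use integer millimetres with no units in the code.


translate([139, 240, 662]) cube([819, 773, 32]);
translate([179, 280, 0]) cube([72, 72, 662]);
translate([846, 280, 0]) cube([72, 72, 662]);
translate([179, 901, 0]) cube([72, 72, 662]);
translate([846, 901, 0]) cube([72, 72, 662]);
translate([251, 280, 599]) cube([595, 72, 63]);
translate([251, 901, 599]) cube([595, 72, 63]);
translate([179, 352, 599]) cube([72, 549, 63]);
translate([846, 352, 599]) cube([72, 549, 63]);
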